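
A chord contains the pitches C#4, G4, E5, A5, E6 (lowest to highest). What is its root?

A

Reordering C#, G, E, A into stacked thirds gives A–C#–E–G; the bottom of that stack, A, is the root.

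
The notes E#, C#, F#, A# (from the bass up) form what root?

F#

The distinct letter names are E#, C#, F#, A#. Arranged as a stack of thirds they read F#–A#–C#–E#, so F# is the root (an F# major seventh chord).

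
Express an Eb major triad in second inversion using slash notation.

Ebmaj/Bb

Second inversion of Eb major has the fifth (Bb) in the bass. As a slash chord: Ebmaj/Bb.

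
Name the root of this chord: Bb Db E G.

E

The distinct letter names are Bb, Db, E, G. Arranged as a stack of thirds they read E–G–Bb–Db, so E is the root (an E diminished seventh chord).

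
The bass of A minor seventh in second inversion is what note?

E

A minor seventh is A–C–E–G. Second inversion places the fifth in the bass: E.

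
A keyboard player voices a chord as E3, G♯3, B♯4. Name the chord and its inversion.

E augmented, root position

Reducing to letter names: E, G#, B#. These stack in thirds as E–G#–B# — an E augmented triad.
E is the root of E augmented; root in the bass means root position (figured bass 5/3).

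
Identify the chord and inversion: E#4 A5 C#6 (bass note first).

A augmented, second inversion

The distinct note names are E#, A, C#. Stacked in thirds they read A–C#–E#, which is an augmented triad on A.
With the fifth (E#) in the bass, the chord is in second inversion (figured bass 6/4).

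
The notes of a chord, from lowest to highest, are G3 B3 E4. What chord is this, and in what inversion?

Reducing to letter names: G, B, E. These stack in thirds as E–G–B — an E minor triad.
G is the third of E minor; third in the bass means first inversion (figured bass 6).

E minor, first inversion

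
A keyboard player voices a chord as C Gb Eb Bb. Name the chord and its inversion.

C half-diminished seventh, root position

The pitch classes C, Gb, Eb, Bb arrange in thirds as C–Eb–Gb–Bb: a C half-diminished seventh chord.
C is the root of C half-diminished seventh; root in the bass means root position (figured bass 7).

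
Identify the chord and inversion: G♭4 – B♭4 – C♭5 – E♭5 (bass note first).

Reducing to letter names: Gb, Bb, Cb, Eb. These stack in thirds as Cb–Eb–Gb–Bb — a Cb major seventh chord.
The lowest note is Gb, the fifth of the chord, so this is second inversion (figured bass 4/3).

Cb major seventh, second inversion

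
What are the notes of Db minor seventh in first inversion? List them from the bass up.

The chord tones are Db–Fb–Ab–Cb. With the third (Fb) lowest for first inversion: Fb, Ab, Cb, Db.

Fb, Ab, Cb, Db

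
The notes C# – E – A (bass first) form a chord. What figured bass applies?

6

The notes C#, E, A stack in thirds as A–C#–E — an A major triad. The bass C# is the third, so this is first inversion: figured 6.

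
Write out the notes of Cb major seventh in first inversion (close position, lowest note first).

Eb, Gb, Bb, Cb

The chord tones are Cb–Eb–Gb–Bb. With the third (Eb) lowest for first inversion: Eb, Gb, Bb, Cb.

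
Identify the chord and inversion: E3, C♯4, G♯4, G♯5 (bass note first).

The pitch classes E, C#, G# arrange in thirds as C#–E–G#: a C# minor triad.
E is the third of C# minor; third in the bass means first inversion (figured bass 6).

C# minor, first inversion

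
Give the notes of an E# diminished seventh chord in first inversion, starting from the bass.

E# diminished seventh is E#–G#–B–D. First inversion puts the third (G#) in the bass, with the remaining tones above: G#, B, D, E#.

G#, B, D, E#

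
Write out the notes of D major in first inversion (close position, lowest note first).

Spelling D major: D–F#–A. In first inversion the third is bass, giving F#, A, D from the bottom.

F#, A, D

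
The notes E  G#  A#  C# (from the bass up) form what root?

A#

Reordering E, G#, A#, C# into stacked thirds gives A#–C#–E–G#; the bottom of that stack, A#, is the root.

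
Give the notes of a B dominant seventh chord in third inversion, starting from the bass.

A, B, D#, F#

B dominant seventh is B–D#–F#–A. Third inversion puts the seventh (A) in the bass, with the remaining tones above: A, B, D#, F#.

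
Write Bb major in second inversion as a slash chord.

Second inversion of Bb major has the fifth (F) in the bass. As a slash chord: BbM/F.

BbM/F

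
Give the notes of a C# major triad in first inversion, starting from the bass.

E#, G#, C#

Spelling C# major: C#–E#–G#. In first inversion the third is bass, giving E#, G#, C# from the bottom.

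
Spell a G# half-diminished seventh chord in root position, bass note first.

G#, B, D, F#

G# half-diminished seventh is G#–B–D–F#. Root position puts the root (G#) in the bass, with the remaining tones above: G#, B, D, F#.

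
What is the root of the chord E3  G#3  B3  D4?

E, G#, B, D are the tones of an E dominant seventh chord (E–G#–B–D), making E the root.

E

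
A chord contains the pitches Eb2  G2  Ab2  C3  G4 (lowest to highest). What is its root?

Reordering Eb, G, Ab, C into stacked thirds gives Ab–C–Eb–G; the bottom of that stack, Ab, is the root.

Ab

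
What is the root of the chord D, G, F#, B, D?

The distinct letter names are D, G, F#, B. Arranged as a stack of thirds they read G–B–D–F#, so G is the root (a G major seventh chord).

G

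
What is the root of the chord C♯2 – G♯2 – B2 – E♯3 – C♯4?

C#

C#, G#, B, E# are the tones of a C# dominant seventh chord (C#–E#–G#–B), making C# the root.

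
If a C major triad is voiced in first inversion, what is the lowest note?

E

C major is C–E–G. First inversion places the third in the bass: E.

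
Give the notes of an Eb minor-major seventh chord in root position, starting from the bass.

Eb, Gb, Bb, D

Eb minor-major seventh is Eb–Gb–Bb–D. Root position puts the root (Eb) in the bass, with the remaining tones above: Eb, Gb, Bb, D.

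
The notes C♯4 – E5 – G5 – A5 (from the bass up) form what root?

The distinct letter names are C#, E, G, A. Arranged as a stack of thirds they read A–C#–E–G, so A is the root (an A dominant seventh chord).

A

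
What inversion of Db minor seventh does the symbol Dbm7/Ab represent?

Dbm7/Ab means Db minor seventh with Ab in the bass. Ab is the fifth of Db minor seventh (Db–Fb–Ab–Cb), so this is second inversion.

second inversion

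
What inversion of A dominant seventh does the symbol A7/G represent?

third inversion

A7/G means A dominant seventh with G in the bass. G is the seventh of A dominant seventh (A–C#–E–G), so this is third inversion.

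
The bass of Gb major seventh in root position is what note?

In root position the root is lowest. For Gb major seventh (Gb–Bb–Db–F) that is Gb.

Gb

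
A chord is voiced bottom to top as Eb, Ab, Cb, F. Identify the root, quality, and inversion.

F half-diminished seventh, third inversion

Reducing to letter names: Eb, Ab, Cb, F. These stack in thirds as F–Ab–Cb–Eb — an F half-diminished seventh chord.
With the seventh (Eb) in the bass, the chord is in third inversion (figured bass 4/2).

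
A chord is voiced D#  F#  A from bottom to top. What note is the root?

D#, F#, A are the tones of a D# diminished triad (D#–F#–A), making D# the root.

D#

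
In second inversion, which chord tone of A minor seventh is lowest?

In second inversion the fifth is lowest. For A minor seventh (A–C–E–G) that is E.

E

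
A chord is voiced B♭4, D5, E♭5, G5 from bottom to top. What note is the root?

Eb

The distinct letter names are Bb, D, Eb, G. Arranged as a stack of thirds they read Eb–G–Bb–D, so Eb is the root (an Eb major seventh chord).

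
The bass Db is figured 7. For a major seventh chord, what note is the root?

Db

The figures 7 mean the root of the chord is in the bass. If Db is the root of a major seventh chord, the root is Db (chord tones Db–F–Ab–C).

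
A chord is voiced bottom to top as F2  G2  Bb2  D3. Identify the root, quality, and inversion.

G minor seventh, third inversion

The pitch classes F, G, Bb, D arrange in thirds as G–Bb–D–F: a G minor seventh chord.
The lowest note is F, the seventh of the chord, so this is third inversion (figured bass 4/2).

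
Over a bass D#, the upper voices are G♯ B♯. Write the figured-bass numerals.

6/4

The notes D#, G#, B# stack in thirds as G#–B#–D# — a G# major triad. The bass D# is the fifth, so this is second inversion: figured 6/4.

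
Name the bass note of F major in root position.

F

F major is F–A–C. Root position places the root in the bass: F.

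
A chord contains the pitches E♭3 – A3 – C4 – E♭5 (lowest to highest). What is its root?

Eb, A, C are the tones of an A diminished triad (A–C–Eb), making A the root.

A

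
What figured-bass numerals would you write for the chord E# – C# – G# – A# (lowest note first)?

4/3

The notes E#, C#, G#, A# stack in thirds as A#–C#–E#–G# — an A# minor seventh chord. The bass E# is the fifth, so this is second inversion: figured 4/3.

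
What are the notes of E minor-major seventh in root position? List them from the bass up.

E, G, B, D#

The chord tones are E–G–B–D#. With the root (E) lowest for root position: E, G, B, D#.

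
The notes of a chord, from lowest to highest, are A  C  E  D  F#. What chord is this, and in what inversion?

The distinct note names are A, C, E, D, F#. Stacked in thirds they read D–F#–A–C–E, which is a dominant ninth chord on D.
With the fifth (A) in the bass, the chord is in second inversion.

D dominant ninth, second inversion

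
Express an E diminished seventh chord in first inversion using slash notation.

First inversion of E diminished seventh has the third (G) in the bass. As a slash chord: Edim7/G.

Edim7/G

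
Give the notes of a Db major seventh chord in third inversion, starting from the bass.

The chord tones are Db–F–Ab–C. With the seventh (C) lowest for third inversion: C, Db, F, Ab.

C, Db, F, Ab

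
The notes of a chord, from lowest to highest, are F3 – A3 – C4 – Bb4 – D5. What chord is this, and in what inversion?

Bb major ninth, second inversion

The pitch classes F, A, C, Bb, D arrange in thirds as Bb–D–F–A–C: a Bb major ninth chord.
The lowest note is F, the fifth of the chord, so this is second inversion.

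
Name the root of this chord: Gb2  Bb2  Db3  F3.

Gb, Bb, Db, F are the tones of a Gb major seventh chord (Gb–Bb–Db–F), making Gb the root.

Gb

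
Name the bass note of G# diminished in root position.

G# diminished is G#–B–D. Root position places the root in the bass: G#.

G#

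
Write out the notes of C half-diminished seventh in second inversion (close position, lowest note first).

C half-diminished seventh is C–Eb–Gb–Bb. Second inversion puts the fifth (Gb) in the bass, with the remaining tones above: Gb, Bb, C, Eb.

Gb, Bb, C, Eb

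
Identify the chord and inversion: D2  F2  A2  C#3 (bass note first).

D minor-major seventh, root position

The distinct note names are D, F, A, C#. Stacked in thirds they read D–F–A–C#, which is a minor-major seventh chord on D.
D is the root of D minor-major seventh; root in the bass means root position (figured bass 7).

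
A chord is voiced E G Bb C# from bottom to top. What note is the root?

C#

Reordering E, G, Bb, C# into stacked thirds gives C#–E–G–Bb; the bottom of that stack, C#, is the root.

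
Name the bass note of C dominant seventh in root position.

C

In root position the root is lowest. For C dominant seventh (C–E–G–Bb) that is C.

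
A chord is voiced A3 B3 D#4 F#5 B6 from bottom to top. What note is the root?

The distinct letter names are A, B, D#, F#. Arranged as a stack of thirds they read B–D#–F#–A, so B is the root (a B dominant seventh chord).

B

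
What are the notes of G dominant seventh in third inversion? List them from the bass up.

Spelling G dominant seventh: G–B–D–F. In third inversion the seventh is bass, giving F, G, B, D from the bottom.

F, G, B, D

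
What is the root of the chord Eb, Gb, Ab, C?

Ab

The distinct letter names are Eb, Gb, Ab, C. Arranged as a stack of thirds they read Ab–C–Eb–Gb, so Ab is the root (an Ab dominant seventh chord).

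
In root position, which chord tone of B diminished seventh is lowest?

B

The root of B diminished seventh (B–D–F–Ab) is B; that is the bass in root position.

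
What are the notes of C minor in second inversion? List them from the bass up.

G, C, Eb

Spelling C minor: C–Eb–G. In second inversion the fifth is bass, giving G, C, Eb from the bottom.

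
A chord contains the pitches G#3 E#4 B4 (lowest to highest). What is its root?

Reordering G#, E#, B into stacked thirds gives E#–G#–B; the bottom of that stack, E#, is the root.

E#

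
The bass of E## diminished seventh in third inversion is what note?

E## diminished seventh is E##–G##–B#–D#. Third inversion places the seventh in the bass: D#.

D#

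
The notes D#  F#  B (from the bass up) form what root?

Reordering D#, F#, B into stacked thirds gives B–D#–F#; the bottom of that stack, B, is the root.

B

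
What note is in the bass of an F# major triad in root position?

The root of F# major (F#–A#–C#) is F#; that is the bass in root position.

F#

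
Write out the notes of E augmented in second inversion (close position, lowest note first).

Spelling E augmented: E–G#–B#. In second inversion the fifth is bass, giving B#, E, G# from the bottom.

B#, E, G#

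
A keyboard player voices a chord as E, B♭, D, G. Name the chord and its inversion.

The distinct note names are E, Bb, D, G. Stacked in thirds they read E–G–Bb–D, which is a half-diminished seventh chord on E.
With the root (E) in the bass, the chord is in root position (figured bass 7).

E half-diminished seventh, root position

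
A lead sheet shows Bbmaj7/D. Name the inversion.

first inversion

Bbmaj7/D means Bb major seventh with D in the bass. D is the third of Bb major seventh (Bb–D–F–A), so this is first inversion.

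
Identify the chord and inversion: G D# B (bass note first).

The pitch classes G, D#, B arrange in thirds as G–B–D#: a G augmented triad.
The lowest note is G, the root of the chord, so this is root position (figured bass 5/3).

G augmented, root position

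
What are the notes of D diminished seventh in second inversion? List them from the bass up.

Spelling D diminished seventh: D–F–Ab–Cb. In second inversion the fifth is bass, giving Ab, Cb, D, F from the bottom.

Ab, Cb, D, F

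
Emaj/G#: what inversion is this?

first inversion

Emaj/G# means E major with G# in the bass. G# is the third of E major (E–G#–B), so this is first inversion.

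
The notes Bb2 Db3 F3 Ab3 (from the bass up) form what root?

Bb

Bb, Db, F, Ab are the tones of a Bb minor seventh chord (Bb–Db–F–Ab), making Bb the root.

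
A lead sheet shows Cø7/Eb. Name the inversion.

first inversion

Cø7/Eb means C half-diminished seventh with Eb in the bass. Eb is the third of C half-diminished seventh (C–Eb–Gb–Bb), so this is first inversion.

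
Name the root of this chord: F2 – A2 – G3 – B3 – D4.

G

F, A, G, B, D are the tones of a G dominant ninth chord (G–B–D–F–A), making G the root.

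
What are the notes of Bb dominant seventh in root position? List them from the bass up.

Bb, D, F, Ab

Spelling Bb dominant seventh: Bb–D–F–Ab. In root position the root is bass, giving Bb, D, F, Ab from the bottom.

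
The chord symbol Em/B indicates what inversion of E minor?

Em/B means E minor with B in the bass. B is the fifth of E minor (E–G–B), so this is second inversion.

second inversion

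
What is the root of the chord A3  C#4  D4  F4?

Reordering A, C#, D, F into stacked thirds gives D–F–A–C#; the bottom of that stack, D, is the root.

D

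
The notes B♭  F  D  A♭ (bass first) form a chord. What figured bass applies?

7

The notes Bb, F, D, Ab stack in thirds as Bb–D–F–Ab — a Bb dominant seventh chord. The bass Bb is the root, so this is root position: figured 7.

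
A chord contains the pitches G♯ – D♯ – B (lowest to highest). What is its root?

G#

The distinct letter names are G#, D#, B. Arranged as a stack of thirds they read G#–B–D#, so G# is the root (a G# minor triad).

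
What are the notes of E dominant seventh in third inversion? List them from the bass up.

Spelling E dominant seventh: E–G#–B–D. In third inversion the seventh is bass, giving D, E, G#, B from the bottom.

D, E, G#, B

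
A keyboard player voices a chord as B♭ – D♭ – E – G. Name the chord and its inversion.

Reducing to letter names: Bb, Db, E, G. These stack in thirds as E–G–Bb–Db — an E diminished seventh chord.
Bb is the fifth of E diminished seventh; fifth in the bass means second inversion (figured bass 4/3).

E diminished seventh, second inversion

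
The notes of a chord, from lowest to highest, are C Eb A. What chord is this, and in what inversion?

Reducing to letter names: C, Eb, A. These stack in thirds as A–C–Eb — an A diminished triad.
With the third (C) in the bass, the chord is in first inversion (figured bass 6).

A diminished, first inversion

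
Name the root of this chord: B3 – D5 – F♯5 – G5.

The distinct letter names are B, D, F#, G. Arranged as a stack of thirds they read G–B–D–F#, so G is the root (a G major seventh chord).

G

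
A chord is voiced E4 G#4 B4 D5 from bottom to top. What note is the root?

Reordering E, G#, B, D into stacked thirds gives E–G#–B–D; the bottom of that stack, E, is the root.

E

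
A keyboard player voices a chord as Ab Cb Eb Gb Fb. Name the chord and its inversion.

The pitch classes Ab, Cb, Eb, Gb, Fb arrange in thirds as Fb–Ab–Cb–Eb–Gb: an Fb major ninth chord.
The lowest note is Ab, the third of the chord, so this is first inversion.

Fb major ninth, first inversion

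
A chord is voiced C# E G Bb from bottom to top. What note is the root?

The distinct letter names are C#, E, G, Bb. Arranged as a stack of thirds they read C#–E–G–Bb, so C# is the root (a C# diminished seventh chord).

C#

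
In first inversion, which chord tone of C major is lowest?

E

C major is C–E–G. First inversion places the third in the bass: E.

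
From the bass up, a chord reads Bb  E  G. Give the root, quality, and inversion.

E diminished, second inversion

Reducing to letter names: Bb, E, G. These stack in thirds as E–G–Bb — an E diminished triad.
The lowest note is Bb, the fifth of the chord, so this is second inversion (figured bass 6/4).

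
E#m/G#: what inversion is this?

E#m/G# means E# minor with G# in the bass. G# is the third of E# minor (E#–G#–B#), so this is first inversion.

first inversion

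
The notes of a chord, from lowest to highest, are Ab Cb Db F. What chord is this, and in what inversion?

The pitch classes Ab, Cb, Db, F arrange in thirds as Db–F–Ab–Cb: a Db dominant seventh chord.
The lowest note is Ab, the fifth of the chord, so this is second inversion (figured bass 4/3).

Db dominant seventh, second inversion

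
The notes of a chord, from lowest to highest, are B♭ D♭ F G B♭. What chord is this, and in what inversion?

The pitch classes Bb, Db, F, G arrange in thirds as G–Bb–Db–F: a G half-diminished seventh chord.
Bb is the third of G half-diminished seventh; third in the bass means first inversion (figured bass 6/5).

G half-diminished seventh, first inversion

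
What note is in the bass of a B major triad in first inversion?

D#

In first inversion the third is lowest. For B major (B–D#–F#) that is D#.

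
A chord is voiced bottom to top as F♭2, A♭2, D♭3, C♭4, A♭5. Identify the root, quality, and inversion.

Db minor seventh, first inversion

The pitch classes Fb, Ab, Db, Cb arrange in thirds as Db–Fb–Ab–Cb: a Db minor seventh chord.
The lowest note is Fb, the third of the chord, so this is first inversion (figured bass 6/5).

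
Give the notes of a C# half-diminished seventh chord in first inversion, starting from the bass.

C# half-diminished seventh is C#–E–G–B. First inversion puts the third (E) in the bass, with the remaining tones above: E, G, B, C#.

E, G, B, C#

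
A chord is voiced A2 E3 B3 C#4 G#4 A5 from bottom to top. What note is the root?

A

The distinct letter names are A, E, B, C#, G#. Arranged as a stack of thirds they read A–C#–E–G#–B, so A is the root (an A major ninth chord).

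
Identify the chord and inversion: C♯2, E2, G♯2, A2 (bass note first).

A major seventh, first inversion

The pitch classes C#, E, G#, A arrange in thirds as A–C#–E–G#: an A major seventh chord.
The lowest note is C#, the third of the chord, so this is first inversion (figured bass 6/5).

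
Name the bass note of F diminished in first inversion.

Ab

The third of F diminished (F–Ab–Cb) is Ab; that is the bass in first inversion.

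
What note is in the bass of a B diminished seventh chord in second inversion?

B diminished seventh is B–D–F–Ab. Second inversion places the fifth in the bass: F.

F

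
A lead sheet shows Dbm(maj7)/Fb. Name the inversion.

Dbm(maj7)/Fb means Db minor-major seventh with Fb in the bass. Fb is the third of Db minor-major seventh (Db–Fb–Ab–C), so this is first inversion.

first inversion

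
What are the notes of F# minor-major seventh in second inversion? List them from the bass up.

F# minor-major seventh is F#–A–C#–E#. Second inversion puts the fifth (C#) in the bass, with the remaining tones above: C#, E#, F#, A.

C#, E#, F#, A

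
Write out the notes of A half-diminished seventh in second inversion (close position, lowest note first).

Eb, G, A, C

A half-diminished seventh is A–C–Eb–G. Second inversion puts the fifth (Eb) in the bass, with the remaining tones above: Eb, G, A, C.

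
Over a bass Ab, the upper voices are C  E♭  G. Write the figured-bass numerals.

7

The notes Ab, C, Eb, G stack in thirds as Ab–C–Eb–G — an Ab major seventh chord. The bass Ab is the root, so this is root position: figured 7.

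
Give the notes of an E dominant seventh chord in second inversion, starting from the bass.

E dominant seventh is E–G#–B–D. Second inversion puts the fifth (B) in the bass, with the remaining tones above: B, D, E, G#.

B, D, E, G#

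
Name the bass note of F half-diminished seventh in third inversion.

In third inversion the seventh is lowest. For F half-diminished seventh (F–Ab–Cb–Eb) that is Eb.

Eb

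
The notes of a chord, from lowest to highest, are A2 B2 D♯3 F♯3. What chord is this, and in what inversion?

B dominant seventh, third inversion

The distinct note names are A, B, D#, F#. Stacked in thirds they read B–D#–F#–A, which is a dominant seventh chord on B.
With the seventh (A) in the bass, the chord is in third inversion (figured bass 4/2).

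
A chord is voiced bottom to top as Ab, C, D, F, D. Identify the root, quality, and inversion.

D half-diminished seventh, second inversion

The pitch classes Ab, C, D, F arrange in thirds as D–F–Ab–C: a D half-diminished seventh chord.
The lowest note is Ab, the fifth of the chord, so this is second inversion (figured bass 4/3).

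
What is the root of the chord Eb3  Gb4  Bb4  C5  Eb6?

C

Reordering Eb, Gb, Bb, C into stacked thirds gives C–Eb–Gb–Bb; the bottom of that stack, C, is the root.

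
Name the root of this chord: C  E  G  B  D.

C, E, G, B, D are the tones of a C major ninth chord (C–E–G–B–D), making C the root.

C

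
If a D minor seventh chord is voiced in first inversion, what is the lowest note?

F

In first inversion the third is lowest. For D minor seventh (D–F–A–C) that is F.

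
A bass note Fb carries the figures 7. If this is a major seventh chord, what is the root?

Fb

The figures 7 mean the root of the chord is in the bass. If Fb is the root of a major seventh chord, the root is Fb (chord tones Fb–Ab–Cb–Eb).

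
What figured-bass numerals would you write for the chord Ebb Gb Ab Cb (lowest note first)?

4/3

The notes Ebb, Gb, Ab, Cb stack in thirds as Ab–Cb–Ebb–Gb — an Ab half-diminished seventh chord. The bass Ebb is the fifth, so this is second inversion: figured 4/3.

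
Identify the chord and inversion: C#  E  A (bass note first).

A major, first inversion

The pitch classes C#, E, A arrange in thirds as A–C#–E: an A major triad.
The lowest note is C#, the third of the chord, so this is first inversion (figured bass 6).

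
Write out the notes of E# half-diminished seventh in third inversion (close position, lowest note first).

E# half-diminished seventh is E#–G#–B–D#. Third inversion puts the seventh (D#) in the bass, with the remaining tones above: D#, E#, G#, B.

D#, E#, G#, B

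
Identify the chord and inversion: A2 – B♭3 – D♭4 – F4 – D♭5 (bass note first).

Reducing to letter names: A, Bb, Db, F. These stack in thirds as Bb–Db–F–A — a Bb minor-major seventh chord.
With the seventh (A) in the bass, the chord is in third inversion (figured bass 4/2).

Bb minor-major seventh, third inversion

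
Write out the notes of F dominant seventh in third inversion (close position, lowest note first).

Eb, F, A, C

Spelling F dominant seventh: F–A–C–Eb. In third inversion the seventh is bass, giving Eb, F, A, C from the bottom.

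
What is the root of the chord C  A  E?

A

The distinct letter names are C, A, E. Arranged as a stack of thirds they read A–C–E, so A is the root (an A minor triad).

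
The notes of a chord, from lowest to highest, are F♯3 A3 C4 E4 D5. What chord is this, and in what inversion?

Reducing to letter names: F#, A, C, E, D. These stack in thirds as D–F#–A–C–E — a D dominant ninth chord.
F# is the third of D dominant ninth; third in the bass means first inversion.

D dominant ninth, first inversion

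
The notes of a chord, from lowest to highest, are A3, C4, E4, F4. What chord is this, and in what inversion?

F major seventh, first inversion

The distinct note names are A, C, E, F. Stacked in thirds they read F–A–C–E, which is a major seventh chord on F.
A is the third of F major seventh; third in the bass means first inversion (figured bass 6/5).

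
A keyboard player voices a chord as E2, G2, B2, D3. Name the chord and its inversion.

Reducing to letter names: E, G, B, D. These stack in thirds as E–G–B–D — an E minor seventh chord.
The lowest note is E, the root of the chord, so this is root position (figured bass 7).

E minor seventh, root position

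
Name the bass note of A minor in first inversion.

C

In first inversion the third is lowest. For A minor (A–C–E) that is C.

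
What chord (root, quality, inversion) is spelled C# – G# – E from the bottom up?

Reducing to letter names: C#, G#, E. These stack in thirds as C#–E–G# — a C# minor triad.
With the root (C#) in the bass, the chord is in root position (figured bass 5/3).

C# minor, root position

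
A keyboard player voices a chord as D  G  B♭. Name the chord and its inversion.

The pitch classes D, G, Bb arrange in thirds as G–Bb–D: a G minor triad.
With the fifth (D) in the bass, the chord is in second inversion (figured bass 6/4).

G minor, second inversion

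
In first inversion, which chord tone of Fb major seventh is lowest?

The third of Fb major seventh (Fb–Ab–Cb–Eb) is Ab; that is the bass in first inversion.

Ab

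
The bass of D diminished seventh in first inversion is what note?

F

The third of D diminished seventh (D–F–Ab–Cb) is F; that is the bass in first inversion.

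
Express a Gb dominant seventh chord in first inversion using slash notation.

Gb7/Bb

First inversion of Gb dominant seventh has the third (Bb) in the bass. As a slash chord: Gb7/Bb.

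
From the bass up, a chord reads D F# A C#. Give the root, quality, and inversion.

Reducing to letter names: D, F#, A, C#. These stack in thirds as D–F#–A–C# — a D major seventh chord.
D is the root of D major seventh; root in the bass means root position (figured bass 7).

D major seventh, root position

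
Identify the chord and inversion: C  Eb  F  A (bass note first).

The pitch classes C, Eb, F, A arrange in thirds as F–A–C–Eb: an F dominant seventh chord.
The lowest note is C, the fifth of the chord, so this is second inversion (figured bass 4/3).

F dominant seventh, second inversion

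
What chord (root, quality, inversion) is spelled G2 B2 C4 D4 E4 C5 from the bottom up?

C major ninth, second inversion

The pitch classes G, B, C, D, E arrange in thirds as C–E–G–B–D: a C major ninth chord.
With the fifth (G) in the bass, the chord is in second inversion.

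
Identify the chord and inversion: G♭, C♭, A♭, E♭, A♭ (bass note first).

The pitch classes Gb, Cb, Ab, Eb arrange in thirds as Ab–Cb–Eb–Gb: an Ab minor seventh chord.
The lowest note is Gb, the seventh of the chord, so this is third inversion (figured bass 4/2).

Ab minor seventh, third inversion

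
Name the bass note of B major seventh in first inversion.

In first inversion the third is lowest. For B major seventh (B–D#–F#–A#) that is D#.

D#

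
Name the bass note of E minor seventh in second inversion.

B

The fifth of E minor seventh (E–G–B–D) is B; that is the bass in second inversion.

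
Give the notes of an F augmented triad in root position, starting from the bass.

F, A, C#

F augmented is F–A–C#. Root position puts the root (F) in the bass, with the remaining tones above: F, A, C#.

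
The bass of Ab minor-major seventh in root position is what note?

Ab

In root position the root is lowest. For Ab minor-major seventh (Ab–Cb–Eb–G) that is Ab.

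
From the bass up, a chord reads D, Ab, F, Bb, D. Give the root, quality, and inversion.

The pitch classes D, Ab, F, Bb arrange in thirds as Bb–D–F–Ab: a Bb dominant seventh chord.
The lowest note is D, the third of the chord, so this is first inversion (figured bass 6/5).

Bb dominant seventh, first inversion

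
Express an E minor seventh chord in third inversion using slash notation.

Third inversion of E minor seventh has the seventh (D) in the bass. As a slash chord: Em7/D.

Em7/D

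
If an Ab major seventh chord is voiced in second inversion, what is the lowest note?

Eb

The fifth of Ab major seventh (Ab–C–Eb–G) is Eb; that is the bass in second inversion.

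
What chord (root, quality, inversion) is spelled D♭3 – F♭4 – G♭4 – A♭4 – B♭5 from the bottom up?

Gb dominant ninth, second inversion

The pitch classes Db, Fb, Gb, Ab, Bb arrange in thirds as Gb–Bb–Db–Fb–Ab: a Gb dominant ninth chord.
Db is the fifth of Gb dominant ninth; fifth in the bass means second inversion.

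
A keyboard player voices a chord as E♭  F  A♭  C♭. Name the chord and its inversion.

The pitch classes Eb, F, Ab, Cb arrange in thirds as F–Ab–Cb–Eb: an F half-diminished seventh chord.
Eb is the seventh of F half-diminished seventh; seventh in the bass means third inversion (figured bass 4/2).

F half-diminished seventh, third inversion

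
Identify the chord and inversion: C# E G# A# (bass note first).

A# half-diminished seventh, first inversion

The pitch classes C#, E, G#, A# arrange in thirds as A#–C#–E–G#: an A# half-diminished seventh chord.
With the third (C#) in the bass, the chord is in first inversion (figured bass 6/5).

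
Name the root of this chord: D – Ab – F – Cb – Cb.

The distinct letter names are D, Ab, F, Cb. Arranged as a stack of thirds they read D–F–Ab–Cb, so D is the root (a D diminished seventh chord).

D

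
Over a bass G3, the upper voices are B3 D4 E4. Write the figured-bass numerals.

The notes G, B, D, E stack in thirds as E–G–B–D — an E minor seventh chord. The bass G is the third, so this is first inversion: figured 6/5.

6/5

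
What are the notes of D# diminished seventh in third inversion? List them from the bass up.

D# diminished seventh is D#–F#–A–C. Third inversion puts the seventh (C) in the bass, with the remaining tones above: C, D#, F#, A.

C, D#, F#, A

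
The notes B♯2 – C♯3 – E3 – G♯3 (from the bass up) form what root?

C#

Reordering B#, C#, E, G# into stacked thirds gives C#–E–G#–B#; the bottom of that stack, C#, is the root.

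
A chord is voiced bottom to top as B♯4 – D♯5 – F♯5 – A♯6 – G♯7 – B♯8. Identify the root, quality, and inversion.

Reducing to letter names: B#, D#, F#, A#, G#. These stack in thirds as G#–B#–D#–F#–A# — a G# dominant ninth chord.
B# is the third of G# dominant ninth; third in the bass means first inversion.

G# dominant ninth, first inversion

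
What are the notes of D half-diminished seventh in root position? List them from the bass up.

D, F, Ab, C

D half-diminished seventh is D–F–Ab–C. Root position puts the root (D) in the bass, with the remaining tones above: D, F, Ab, C.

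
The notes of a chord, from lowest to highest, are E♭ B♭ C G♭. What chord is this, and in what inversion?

C half-diminished seventh, first inversion

Reducing to letter names: Eb, Bb, C, Gb. These stack in thirds as C–Eb–Gb–Bb — a C half-diminished seventh chord.
The lowest note is Eb, the third of the chord, so this is first inversion (figured bass 6/5).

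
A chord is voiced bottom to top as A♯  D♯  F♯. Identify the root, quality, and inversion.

The pitch classes A#, D#, F# arrange in thirds as D#–F#–A#: a D# minor triad.
A# is the fifth of D# minor; fifth in the bass means second inversion (figured bass 6/4).

D# minor, second inversion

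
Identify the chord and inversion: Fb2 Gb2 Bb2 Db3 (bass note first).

Gb dominant seventh, third inversion

The distinct note names are Fb, Gb, Bb, Db. Stacked in thirds they read Gb–Bb–Db–Fb, which is a dominant seventh chord on Gb.
Fb is the seventh of Gb dominant seventh; seventh in the bass means third inversion (figured bass 4/2).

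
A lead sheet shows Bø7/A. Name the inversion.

third inversion

Bø7/A means B half-diminished seventh with A in the bass. A is the seventh of B half-diminished seventh (B–D–F–A), so this is third inversion.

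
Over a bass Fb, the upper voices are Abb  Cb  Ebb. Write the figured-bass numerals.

7

The notes Fb, Abb, Cb, Ebb stack in thirds as Fb–Abb–Cb–Ebb — an Fb minor seventh chord. The bass Fb is the root, so this is root position: figured 7.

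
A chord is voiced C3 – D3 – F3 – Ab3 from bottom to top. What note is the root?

Reordering C, D, F, Ab into stacked thirds gives D–F–Ab–C; the bottom of that stack, D, is the root.

D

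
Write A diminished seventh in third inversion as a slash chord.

Third inversion of A diminished seventh has the seventh (Gb) in the bass. As a slash chord: Adim7/Gb.

Adim7/Gb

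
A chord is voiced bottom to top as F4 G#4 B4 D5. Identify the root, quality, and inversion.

G# diminished seventh, third inversion

The pitch classes F, G#, B, D arrange in thirds as G#–B–D–F: a G# diminished seventh chord.
The lowest note is F, the seventh of the chord, so this is third inversion (figured bass 4/2).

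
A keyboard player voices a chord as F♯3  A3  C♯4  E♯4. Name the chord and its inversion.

F# minor-major seventh, root position

The pitch classes F#, A, C#, E# arrange in thirds as F#–A–C#–E#: an F# minor-major seventh chord.
The lowest note is F#, the root of the chord, so this is root position (figured bass 7).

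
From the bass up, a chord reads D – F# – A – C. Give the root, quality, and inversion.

D dominant seventh, root position

The distinct note names are D, F#, A, C. Stacked in thirds they read D–F#–A–C, which is a dominant seventh chord on D.
D is the root of D dominant seventh; root in the bass means root position (figured bass 7).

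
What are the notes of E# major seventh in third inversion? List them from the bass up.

D##, E#, G##, B#

E# major seventh is E#–G##–B#–D##. Third inversion puts the seventh (D##) in the bass, with the remaining tones above: D##, E#, G##, B#.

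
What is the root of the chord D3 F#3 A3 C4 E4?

D, F#, A, C, E are the tones of a D dominant ninth chord (D–F#–A–C–E), making D the root.

D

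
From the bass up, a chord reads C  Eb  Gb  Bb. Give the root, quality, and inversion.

C half-diminished seventh, root position

Reducing to letter names: C, Eb, Gb, Bb. These stack in thirds as C–Eb–Gb–Bb — a C half-diminished seventh chord.
The lowest note is C, the root of the chord, so this is root position (figured bass 7).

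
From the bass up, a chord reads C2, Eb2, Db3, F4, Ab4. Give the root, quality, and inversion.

The distinct note names are C, Eb, Db, F, Ab. Stacked in thirds they read Db–F–Ab–C–Eb, which is a major ninth chord on Db.
C is the seventh of Db major ninth; seventh in the bass means third inversion.

Db major ninth, third inversion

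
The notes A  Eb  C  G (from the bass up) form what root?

Reordering A, Eb, C, G into stacked thirds gives A–C–Eb–G; the bottom of that stack, A, is the root.

A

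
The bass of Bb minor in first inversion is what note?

Db

The third of Bb minor (Bb–Db–F) is Db; that is the bass in first inversion.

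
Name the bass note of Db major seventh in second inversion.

In second inversion the fifth is lowest. For Db major seventh (Db–F–Ab–C) that is Ab.

Ab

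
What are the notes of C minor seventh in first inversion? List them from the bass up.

C minor seventh is C–Eb–G–Bb. First inversion puts the third (Eb) in the bass, with the remaining tones above: Eb, G, Bb, C.

Eb, G, Bb, C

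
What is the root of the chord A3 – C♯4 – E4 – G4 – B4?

A

The distinct letter names are A, C#, E, G, B. Arranged as a stack of thirds they read A–C#–E–G–B, so A is the root (an A dominant ninth chord).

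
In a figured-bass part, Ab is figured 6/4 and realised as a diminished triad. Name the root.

The figures 6/4 mean the fifth of the chord is in the bass. If Ab is the fifth of a diminished triad, the root is D (chord tones D–F–Ab).

D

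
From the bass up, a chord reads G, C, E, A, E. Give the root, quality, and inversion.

A minor seventh, third inversion

Reducing to letter names: G, C, E, A. These stack in thirds as A–C–E–G — an A minor seventh chord.
G is the seventh of A minor seventh; seventh in the bass means third inversion (figured bass 4/2).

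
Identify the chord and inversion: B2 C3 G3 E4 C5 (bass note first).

The distinct note names are B, C, G, E. Stacked in thirds they read C–E–G–B, which is a major seventh chord on C.
The lowest note is B, the seventh of the chord, so this is third inversion (figured bass 4/2).

C major seventh, third inversion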